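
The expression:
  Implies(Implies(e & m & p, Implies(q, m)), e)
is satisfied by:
  {e: True}


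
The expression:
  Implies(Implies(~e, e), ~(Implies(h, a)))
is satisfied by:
  {h: True, e: False, a: False}
  {h: False, e: False, a: False}
  {a: True, h: True, e: False}
  {a: True, h: False, e: False}
  {e: True, h: True, a: False}


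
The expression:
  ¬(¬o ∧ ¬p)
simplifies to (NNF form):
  o ∨ p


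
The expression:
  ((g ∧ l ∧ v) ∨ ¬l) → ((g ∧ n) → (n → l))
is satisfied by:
  {l: True, g: False, n: False}
  {g: False, n: False, l: False}
  {n: True, l: True, g: False}
  {n: True, g: False, l: False}
  {l: True, g: True, n: False}
  {g: True, l: False, n: False}
  {n: True, g: True, l: True}


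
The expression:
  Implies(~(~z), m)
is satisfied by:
  {m: True, z: False}
  {z: False, m: False}
  {z: True, m: True}


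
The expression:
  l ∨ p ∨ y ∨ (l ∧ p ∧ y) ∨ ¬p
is always true.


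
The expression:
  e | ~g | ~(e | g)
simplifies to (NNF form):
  e | ~g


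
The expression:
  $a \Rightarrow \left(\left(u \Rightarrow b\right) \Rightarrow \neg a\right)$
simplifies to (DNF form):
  $\left(u \wedge \neg b\right) \vee \neg a$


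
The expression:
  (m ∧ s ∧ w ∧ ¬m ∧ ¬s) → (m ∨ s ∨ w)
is always true.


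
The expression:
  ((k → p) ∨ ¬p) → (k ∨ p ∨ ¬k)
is always true.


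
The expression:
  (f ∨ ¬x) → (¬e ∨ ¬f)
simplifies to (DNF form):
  ¬e ∨ ¬f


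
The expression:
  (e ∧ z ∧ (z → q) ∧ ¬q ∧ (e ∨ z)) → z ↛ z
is always true.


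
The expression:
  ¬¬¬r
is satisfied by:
  {r: False}


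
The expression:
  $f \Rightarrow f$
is always true.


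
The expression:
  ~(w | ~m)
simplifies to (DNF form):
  m & ~w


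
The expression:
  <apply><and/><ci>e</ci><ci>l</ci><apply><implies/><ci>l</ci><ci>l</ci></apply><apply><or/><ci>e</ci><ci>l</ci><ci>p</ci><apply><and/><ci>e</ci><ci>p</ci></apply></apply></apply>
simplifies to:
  <apply><and/><ci>e</ci><ci>l</ci></apply>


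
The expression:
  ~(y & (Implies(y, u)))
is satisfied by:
  {u: False, y: False}
  {y: True, u: False}
  {u: True, y: False}


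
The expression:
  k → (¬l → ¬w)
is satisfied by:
  {l: True, w: False, k: False}
  {w: False, k: False, l: False}
  {l: True, k: True, w: False}
  {k: True, w: False, l: False}
  {l: True, w: True, k: False}
  {w: True, l: False, k: False}
  {l: True, k: True, w: True}


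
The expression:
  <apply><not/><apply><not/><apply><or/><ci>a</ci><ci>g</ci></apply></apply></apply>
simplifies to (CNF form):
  <apply><or/><ci>a</ci><ci>g</ci></apply>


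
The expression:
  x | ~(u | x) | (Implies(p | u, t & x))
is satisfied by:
  {x: True, u: False}
  {u: False, x: False}
  {u: True, x: True}


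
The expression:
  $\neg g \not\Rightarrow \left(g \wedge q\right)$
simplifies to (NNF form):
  $\neg g$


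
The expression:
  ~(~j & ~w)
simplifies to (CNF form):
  j | w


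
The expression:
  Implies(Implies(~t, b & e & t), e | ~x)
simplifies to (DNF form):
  e | ~t | ~x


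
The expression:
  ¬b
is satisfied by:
  {b: False}


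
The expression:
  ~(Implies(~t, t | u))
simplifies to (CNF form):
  ~t & ~u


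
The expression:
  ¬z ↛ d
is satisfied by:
  {d: False, z: False}


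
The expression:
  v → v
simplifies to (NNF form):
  True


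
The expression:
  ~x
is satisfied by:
  {x: False}


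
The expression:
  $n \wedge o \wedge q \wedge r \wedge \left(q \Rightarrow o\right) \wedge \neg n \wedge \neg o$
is never true.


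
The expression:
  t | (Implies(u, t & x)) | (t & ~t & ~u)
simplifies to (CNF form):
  t | ~u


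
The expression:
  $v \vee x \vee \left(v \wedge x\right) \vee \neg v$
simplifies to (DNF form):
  $\text{True}$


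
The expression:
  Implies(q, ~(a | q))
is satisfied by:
  {q: False}


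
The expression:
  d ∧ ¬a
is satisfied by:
  {d: True, a: False}


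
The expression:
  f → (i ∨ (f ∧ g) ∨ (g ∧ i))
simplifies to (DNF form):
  g ∨ i ∨ ¬f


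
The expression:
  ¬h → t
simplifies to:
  h ∨ t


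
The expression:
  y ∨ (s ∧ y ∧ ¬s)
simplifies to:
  y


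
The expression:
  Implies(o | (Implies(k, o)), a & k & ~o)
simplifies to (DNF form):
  k & ~o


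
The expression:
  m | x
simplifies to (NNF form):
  m | x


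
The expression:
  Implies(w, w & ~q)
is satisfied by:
  {w: False, q: False}
  {q: True, w: False}
  {w: True, q: False}


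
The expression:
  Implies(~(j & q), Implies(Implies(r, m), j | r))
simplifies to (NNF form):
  j | r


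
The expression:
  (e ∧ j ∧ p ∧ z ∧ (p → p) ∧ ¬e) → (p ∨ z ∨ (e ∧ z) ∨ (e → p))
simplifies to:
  True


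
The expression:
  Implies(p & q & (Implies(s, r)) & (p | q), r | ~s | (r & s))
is always true.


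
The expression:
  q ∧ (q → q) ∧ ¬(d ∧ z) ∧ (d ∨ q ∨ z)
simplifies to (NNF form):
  q ∧ (¬d ∨ ¬z)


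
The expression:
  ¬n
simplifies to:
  ¬n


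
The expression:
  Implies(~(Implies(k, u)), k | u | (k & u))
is always true.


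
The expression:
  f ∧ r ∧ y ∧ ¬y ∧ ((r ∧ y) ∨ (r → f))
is never true.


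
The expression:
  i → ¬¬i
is always true.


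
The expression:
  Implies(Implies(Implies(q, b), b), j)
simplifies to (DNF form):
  j | (~b & ~q)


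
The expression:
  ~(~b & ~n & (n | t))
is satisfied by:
  {n: True, b: True, t: False}
  {n: True, t: False, b: False}
  {b: True, t: False, n: False}
  {b: False, t: False, n: False}
  {n: True, b: True, t: True}
  {n: True, t: True, b: False}
  {b: True, t: True, n: False}


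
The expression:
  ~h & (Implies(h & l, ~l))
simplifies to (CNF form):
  ~h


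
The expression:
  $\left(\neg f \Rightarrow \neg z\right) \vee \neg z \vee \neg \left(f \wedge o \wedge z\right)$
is always true.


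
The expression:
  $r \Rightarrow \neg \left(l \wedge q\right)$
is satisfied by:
  {l: False, q: False, r: False}
  {r: True, l: False, q: False}
  {q: True, l: False, r: False}
  {r: True, q: True, l: False}
  {l: True, r: False, q: False}
  {r: True, l: True, q: False}
  {q: True, l: True, r: False}


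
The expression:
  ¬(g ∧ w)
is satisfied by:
  {w: False, g: False}
  {g: True, w: False}
  {w: True, g: False}


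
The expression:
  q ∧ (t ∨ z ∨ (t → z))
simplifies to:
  q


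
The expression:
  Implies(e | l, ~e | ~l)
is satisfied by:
  {l: False, e: False}
  {e: True, l: False}
  {l: True, e: False}


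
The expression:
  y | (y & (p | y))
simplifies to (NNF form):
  y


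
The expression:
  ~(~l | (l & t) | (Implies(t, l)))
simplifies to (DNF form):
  False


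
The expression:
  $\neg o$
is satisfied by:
  {o: False}


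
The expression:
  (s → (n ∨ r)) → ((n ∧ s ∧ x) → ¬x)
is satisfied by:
  {s: False, n: False, x: False}
  {x: True, s: False, n: False}
  {n: True, s: False, x: False}
  {x: True, n: True, s: False}
  {s: True, x: False, n: False}
  {x: True, s: True, n: False}
  {n: True, s: True, x: False}


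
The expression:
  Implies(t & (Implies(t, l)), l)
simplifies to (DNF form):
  True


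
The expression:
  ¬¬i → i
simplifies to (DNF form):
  True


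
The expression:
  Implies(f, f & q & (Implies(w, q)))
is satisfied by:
  {q: True, f: False}
  {f: False, q: False}
  {f: True, q: True}


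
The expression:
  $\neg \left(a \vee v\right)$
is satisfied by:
  {v: False, a: False}


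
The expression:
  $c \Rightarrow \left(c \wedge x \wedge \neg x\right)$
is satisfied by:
  {c: False}


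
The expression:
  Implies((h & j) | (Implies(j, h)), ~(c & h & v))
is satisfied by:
  {h: False, v: False, c: False}
  {c: True, h: False, v: False}
  {v: True, h: False, c: False}
  {c: True, v: True, h: False}
  {h: True, c: False, v: False}
  {c: True, h: True, v: False}
  {v: True, h: True, c: False}


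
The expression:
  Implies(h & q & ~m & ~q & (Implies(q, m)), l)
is always true.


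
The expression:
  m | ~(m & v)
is always true.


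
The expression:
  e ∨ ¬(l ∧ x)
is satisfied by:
  {e: True, l: False, x: False}
  {l: False, x: False, e: False}
  {x: True, e: True, l: False}
  {x: True, l: False, e: False}
  {e: True, l: True, x: False}
  {l: True, e: False, x: False}
  {x: True, l: True, e: True}


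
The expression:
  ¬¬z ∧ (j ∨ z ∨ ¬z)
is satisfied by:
  {z: True}


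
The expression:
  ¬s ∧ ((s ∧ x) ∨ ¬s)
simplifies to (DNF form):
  ¬s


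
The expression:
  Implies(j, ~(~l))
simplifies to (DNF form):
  l | ~j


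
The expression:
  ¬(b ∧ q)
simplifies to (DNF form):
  ¬b ∨ ¬q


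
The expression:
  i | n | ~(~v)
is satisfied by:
  {i: True, n: True, v: True}
  {i: True, n: True, v: False}
  {i: True, v: True, n: False}
  {i: True, v: False, n: False}
  {n: True, v: True, i: False}
  {n: True, v: False, i: False}
  {v: True, n: False, i: False}


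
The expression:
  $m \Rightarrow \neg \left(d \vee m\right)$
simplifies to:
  $\neg m$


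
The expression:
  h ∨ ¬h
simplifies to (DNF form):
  True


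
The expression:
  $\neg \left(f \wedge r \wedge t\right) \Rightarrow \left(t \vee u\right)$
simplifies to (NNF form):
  $t \vee u$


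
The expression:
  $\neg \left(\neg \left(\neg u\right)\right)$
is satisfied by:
  {u: False}


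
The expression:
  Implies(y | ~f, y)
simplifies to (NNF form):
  f | y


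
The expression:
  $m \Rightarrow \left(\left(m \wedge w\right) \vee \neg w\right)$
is always true.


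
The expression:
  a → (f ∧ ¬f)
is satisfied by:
  {a: False}


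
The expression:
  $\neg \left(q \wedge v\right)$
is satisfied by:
  {v: False, q: False}
  {q: True, v: False}
  {v: True, q: False}


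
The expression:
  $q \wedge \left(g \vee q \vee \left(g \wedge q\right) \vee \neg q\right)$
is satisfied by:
  {q: True}


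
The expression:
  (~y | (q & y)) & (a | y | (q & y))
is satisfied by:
  {a: True, q: True, y: False}
  {a: True, y: False, q: False}
  {a: True, q: True, y: True}
  {q: True, y: True, a: False}


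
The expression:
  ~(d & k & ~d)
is always true.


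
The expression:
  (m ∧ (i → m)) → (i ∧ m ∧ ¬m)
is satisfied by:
  {m: False}


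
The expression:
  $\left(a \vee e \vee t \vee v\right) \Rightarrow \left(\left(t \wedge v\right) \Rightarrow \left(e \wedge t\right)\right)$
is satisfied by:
  {e: True, v: False, t: False}
  {e: False, v: False, t: False}
  {t: True, e: True, v: False}
  {t: True, e: False, v: False}
  {v: True, e: True, t: False}
  {v: True, e: False, t: False}
  {v: True, t: True, e: True}


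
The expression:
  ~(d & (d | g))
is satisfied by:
  {d: False}


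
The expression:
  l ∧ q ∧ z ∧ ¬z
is never true.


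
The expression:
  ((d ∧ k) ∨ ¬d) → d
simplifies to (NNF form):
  d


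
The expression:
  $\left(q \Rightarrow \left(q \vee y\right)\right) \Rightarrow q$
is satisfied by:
  {q: True}


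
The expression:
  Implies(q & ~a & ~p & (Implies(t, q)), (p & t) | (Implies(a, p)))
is always true.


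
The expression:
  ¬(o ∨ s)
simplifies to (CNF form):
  ¬o ∧ ¬s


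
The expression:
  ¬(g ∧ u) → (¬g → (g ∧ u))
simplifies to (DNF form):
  g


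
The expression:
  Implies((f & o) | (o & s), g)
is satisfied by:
  {g: True, f: False, s: False, o: False}
  {g: True, s: True, f: False, o: False}
  {g: True, f: True, s: False, o: False}
  {g: True, s: True, f: True, o: False}
  {g: False, f: False, s: False, o: False}
  {s: True, g: False, f: False, o: False}
  {f: True, g: False, s: False, o: False}
  {s: True, f: True, g: False, o: False}
  {o: True, g: True, f: False, s: False}
  {o: True, s: True, g: True, f: False}
  {o: True, g: True, f: True, s: False}
  {o: True, s: True, g: True, f: True}
  {o: True, g: False, f: False, s: False}


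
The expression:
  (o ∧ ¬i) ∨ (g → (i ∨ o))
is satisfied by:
  {i: True, o: True, g: False}
  {i: True, g: False, o: False}
  {o: True, g: False, i: False}
  {o: False, g: False, i: False}
  {i: True, o: True, g: True}
  {i: True, g: True, o: False}
  {o: True, g: True, i: False}


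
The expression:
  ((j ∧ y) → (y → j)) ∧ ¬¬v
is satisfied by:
  {v: True}


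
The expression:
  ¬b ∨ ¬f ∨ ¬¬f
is always true.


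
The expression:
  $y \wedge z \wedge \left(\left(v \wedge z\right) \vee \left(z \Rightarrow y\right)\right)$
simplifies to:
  $y \wedge z$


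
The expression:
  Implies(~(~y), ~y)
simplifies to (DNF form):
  ~y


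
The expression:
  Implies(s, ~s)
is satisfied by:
  {s: False}


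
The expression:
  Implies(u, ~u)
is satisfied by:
  {u: False}


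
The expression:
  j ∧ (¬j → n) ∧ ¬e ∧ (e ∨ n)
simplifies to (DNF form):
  j ∧ n ∧ ¬e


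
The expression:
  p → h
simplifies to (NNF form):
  h ∨ ¬p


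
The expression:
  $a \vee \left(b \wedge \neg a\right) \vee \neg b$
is always true.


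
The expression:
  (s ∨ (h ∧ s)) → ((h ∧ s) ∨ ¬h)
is always true.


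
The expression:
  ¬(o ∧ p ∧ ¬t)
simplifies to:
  t ∨ ¬o ∨ ¬p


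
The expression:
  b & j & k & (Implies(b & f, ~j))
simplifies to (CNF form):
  b & j & k & ~f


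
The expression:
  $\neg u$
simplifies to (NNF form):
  $\neg u$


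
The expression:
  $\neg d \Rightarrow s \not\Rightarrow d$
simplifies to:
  $d \vee s$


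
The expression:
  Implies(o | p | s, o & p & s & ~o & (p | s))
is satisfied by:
  {o: False, p: False, s: False}


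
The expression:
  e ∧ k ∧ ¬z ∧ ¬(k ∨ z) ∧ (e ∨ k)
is never true.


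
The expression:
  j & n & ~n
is never true.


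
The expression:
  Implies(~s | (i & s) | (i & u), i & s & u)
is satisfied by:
  {u: True, s: True, i: False}
  {s: True, i: False, u: False}
  {i: True, u: True, s: True}


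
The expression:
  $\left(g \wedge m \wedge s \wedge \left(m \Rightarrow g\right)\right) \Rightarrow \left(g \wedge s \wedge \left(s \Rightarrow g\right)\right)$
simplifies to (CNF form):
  $\text{True}$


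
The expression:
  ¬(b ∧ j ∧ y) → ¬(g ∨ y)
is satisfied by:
  {j: True, b: True, y: False, g: False}
  {j: True, b: False, y: False, g: False}
  {b: True, g: False, j: False, y: False}
  {g: False, b: False, j: False, y: False}
  {y: True, j: True, b: True, g: False}
  {y: True, g: True, j: True, b: True}


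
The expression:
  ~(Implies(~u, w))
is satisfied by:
  {u: False, w: False}


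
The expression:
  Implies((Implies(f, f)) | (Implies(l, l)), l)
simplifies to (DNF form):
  l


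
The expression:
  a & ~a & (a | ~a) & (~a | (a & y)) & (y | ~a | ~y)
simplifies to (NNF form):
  False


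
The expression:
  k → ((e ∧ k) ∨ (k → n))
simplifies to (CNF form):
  e ∨ n ∨ ¬k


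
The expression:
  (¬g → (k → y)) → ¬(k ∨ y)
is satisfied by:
  {y: False, g: False, k: False}
  {k: True, y: False, g: False}
  {g: True, y: False, k: False}


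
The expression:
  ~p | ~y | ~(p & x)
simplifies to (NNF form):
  ~p | ~x | ~y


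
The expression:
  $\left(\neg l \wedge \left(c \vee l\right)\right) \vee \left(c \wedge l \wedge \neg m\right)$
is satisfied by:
  {c: True, l: False, m: False}
  {c: True, m: True, l: False}
  {c: True, l: True, m: False}


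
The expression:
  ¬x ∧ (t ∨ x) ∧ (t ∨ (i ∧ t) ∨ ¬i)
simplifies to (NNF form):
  t ∧ ¬x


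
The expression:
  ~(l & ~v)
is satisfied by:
  {v: True, l: False}
  {l: False, v: False}
  {l: True, v: True}


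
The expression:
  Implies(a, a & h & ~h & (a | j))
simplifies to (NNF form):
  ~a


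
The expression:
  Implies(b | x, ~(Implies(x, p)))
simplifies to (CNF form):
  (x | ~b) & (x | ~x) & (~b | ~p) & (~p | ~x)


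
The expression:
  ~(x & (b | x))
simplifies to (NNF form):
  ~x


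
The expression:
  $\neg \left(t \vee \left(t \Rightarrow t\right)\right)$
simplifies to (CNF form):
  $\text{False}$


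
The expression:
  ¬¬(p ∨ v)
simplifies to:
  p ∨ v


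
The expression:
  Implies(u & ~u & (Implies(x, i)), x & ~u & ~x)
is always true.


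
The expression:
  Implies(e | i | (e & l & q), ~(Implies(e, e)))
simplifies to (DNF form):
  ~e & ~i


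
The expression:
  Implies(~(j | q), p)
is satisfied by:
  {q: True, p: True, j: True}
  {q: True, p: True, j: False}
  {q: True, j: True, p: False}
  {q: True, j: False, p: False}
  {p: True, j: True, q: False}
  {p: True, j: False, q: False}
  {j: True, p: False, q: False}


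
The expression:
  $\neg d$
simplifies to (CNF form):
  $\neg d$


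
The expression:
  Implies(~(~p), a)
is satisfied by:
  {a: True, p: False}
  {p: False, a: False}
  {p: True, a: True}


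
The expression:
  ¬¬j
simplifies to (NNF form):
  j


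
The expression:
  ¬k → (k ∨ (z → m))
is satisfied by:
  {k: True, m: True, z: False}
  {k: True, m: False, z: False}
  {m: True, k: False, z: False}
  {k: False, m: False, z: False}
  {z: True, k: True, m: True}
  {z: True, k: True, m: False}
  {z: True, m: True, k: False}


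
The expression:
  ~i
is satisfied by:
  {i: False}


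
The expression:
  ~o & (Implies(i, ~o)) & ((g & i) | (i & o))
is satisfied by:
  {i: True, g: True, o: False}


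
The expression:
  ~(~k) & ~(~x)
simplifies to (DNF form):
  k & x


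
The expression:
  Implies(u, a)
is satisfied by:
  {a: True, u: False}
  {u: False, a: False}
  {u: True, a: True}


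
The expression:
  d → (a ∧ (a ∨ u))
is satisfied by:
  {a: True, d: False}
  {d: False, a: False}
  {d: True, a: True}


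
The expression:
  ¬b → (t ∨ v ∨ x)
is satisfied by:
  {b: True, t: True, v: True, x: True}
  {b: True, t: True, v: True, x: False}
  {b: True, t: True, x: True, v: False}
  {b: True, t: True, x: False, v: False}
  {b: True, v: True, x: True, t: False}
  {b: True, v: True, x: False, t: False}
  {b: True, v: False, x: True, t: False}
  {b: True, v: False, x: False, t: False}
  {t: True, v: True, x: True, b: False}
  {t: True, v: True, x: False, b: False}
  {t: True, x: True, v: False, b: False}
  {t: True, x: False, v: False, b: False}
  {v: True, x: True, t: False, b: False}
  {v: True, t: False, x: False, b: False}
  {x: True, t: False, v: False, b: False}


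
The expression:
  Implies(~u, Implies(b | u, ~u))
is always true.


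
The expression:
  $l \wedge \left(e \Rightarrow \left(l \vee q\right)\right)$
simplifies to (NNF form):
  $l$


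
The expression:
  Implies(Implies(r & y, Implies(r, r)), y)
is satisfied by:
  {y: True}


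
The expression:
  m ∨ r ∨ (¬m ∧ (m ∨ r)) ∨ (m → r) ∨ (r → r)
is always true.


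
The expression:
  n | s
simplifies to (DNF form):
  n | s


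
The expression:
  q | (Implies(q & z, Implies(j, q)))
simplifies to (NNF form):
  True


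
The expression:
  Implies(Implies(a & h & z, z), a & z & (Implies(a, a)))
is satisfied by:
  {a: True, z: True}


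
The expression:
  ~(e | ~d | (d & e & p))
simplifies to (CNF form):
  d & ~e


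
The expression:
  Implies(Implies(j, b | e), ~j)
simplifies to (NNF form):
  ~j | (~b & ~e)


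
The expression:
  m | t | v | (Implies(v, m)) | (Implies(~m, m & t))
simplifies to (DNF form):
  True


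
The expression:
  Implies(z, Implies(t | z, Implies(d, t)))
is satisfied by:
  {t: True, z: False, d: False}
  {z: False, d: False, t: False}
  {d: True, t: True, z: False}
  {d: True, z: False, t: False}
  {t: True, z: True, d: False}
  {z: True, t: False, d: False}
  {d: True, z: True, t: True}


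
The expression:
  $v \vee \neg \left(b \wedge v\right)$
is always true.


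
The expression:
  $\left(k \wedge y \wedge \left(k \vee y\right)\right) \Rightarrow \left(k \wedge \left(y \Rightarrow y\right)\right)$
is always true.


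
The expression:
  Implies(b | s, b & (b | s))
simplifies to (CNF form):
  b | ~s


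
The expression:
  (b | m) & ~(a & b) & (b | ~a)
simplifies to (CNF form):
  ~a & (b | m)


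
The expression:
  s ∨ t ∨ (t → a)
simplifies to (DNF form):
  True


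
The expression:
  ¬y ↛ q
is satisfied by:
  {q: True, y: False}
  {y: False, q: False}
  {y: True, q: True}


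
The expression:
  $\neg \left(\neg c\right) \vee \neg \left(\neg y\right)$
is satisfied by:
  {y: True, c: True}
  {y: True, c: False}
  {c: True, y: False}


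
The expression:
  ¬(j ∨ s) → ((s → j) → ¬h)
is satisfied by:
  {s: True, j: True, h: False}
  {s: True, j: False, h: False}
  {j: True, s: False, h: False}
  {s: False, j: False, h: False}
  {h: True, s: True, j: True}
  {h: True, s: True, j: False}
  {h: True, j: True, s: False}


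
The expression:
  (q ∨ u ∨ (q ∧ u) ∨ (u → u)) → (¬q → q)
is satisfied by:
  {q: True}


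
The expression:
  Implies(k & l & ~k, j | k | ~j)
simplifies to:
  True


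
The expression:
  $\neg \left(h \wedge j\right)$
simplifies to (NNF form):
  $\neg h \vee \neg j$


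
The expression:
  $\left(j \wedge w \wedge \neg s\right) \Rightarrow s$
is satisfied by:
  {s: True, w: False, j: False}
  {w: False, j: False, s: False}
  {j: True, s: True, w: False}
  {j: True, w: False, s: False}
  {s: True, w: True, j: False}
  {w: True, s: False, j: False}
  {j: True, w: True, s: True}


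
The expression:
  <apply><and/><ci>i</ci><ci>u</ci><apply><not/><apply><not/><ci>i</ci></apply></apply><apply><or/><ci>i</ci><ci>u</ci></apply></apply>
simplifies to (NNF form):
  <apply><and/><ci>i</ci><ci>u</ci></apply>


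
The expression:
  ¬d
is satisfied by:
  {d: False}


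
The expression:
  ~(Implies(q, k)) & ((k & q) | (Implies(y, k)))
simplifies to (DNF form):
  q & ~k & ~y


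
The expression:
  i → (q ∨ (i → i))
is always true.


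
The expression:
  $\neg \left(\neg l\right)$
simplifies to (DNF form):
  $l$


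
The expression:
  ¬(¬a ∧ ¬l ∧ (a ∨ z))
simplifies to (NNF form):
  a ∨ l ∨ ¬z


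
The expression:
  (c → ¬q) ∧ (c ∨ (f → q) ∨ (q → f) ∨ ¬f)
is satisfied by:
  {c: False, q: False}
  {q: True, c: False}
  {c: True, q: False}


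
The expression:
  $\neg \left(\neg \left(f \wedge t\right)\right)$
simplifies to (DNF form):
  $f \wedge t$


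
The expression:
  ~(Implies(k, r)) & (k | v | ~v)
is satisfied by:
  {k: True, r: False}


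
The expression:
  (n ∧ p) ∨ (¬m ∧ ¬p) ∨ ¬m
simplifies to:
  (n ∧ p) ∨ ¬m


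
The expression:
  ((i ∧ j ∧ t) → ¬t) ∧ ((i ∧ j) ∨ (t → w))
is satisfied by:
  {w: True, t: False, i: False, j: False}
  {j: True, w: True, t: False, i: False}
  {i: True, w: True, t: False, j: False}
  {j: True, i: True, w: True, t: False}
  {j: False, w: False, t: False, i: False}
  {j: True, w: False, t: False, i: False}
  {i: True, j: False, w: False, t: False}
  {j: True, i: True, w: False, t: False}
  {t: True, w: True, i: False, j: False}
  {j: True, t: True, w: True, i: False}
  {i: True, t: True, w: True, j: False}


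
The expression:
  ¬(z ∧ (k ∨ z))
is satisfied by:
  {z: False}


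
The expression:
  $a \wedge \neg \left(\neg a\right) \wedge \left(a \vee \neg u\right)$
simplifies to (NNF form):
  $a$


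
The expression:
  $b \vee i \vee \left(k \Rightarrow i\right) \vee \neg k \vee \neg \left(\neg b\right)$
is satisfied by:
  {i: True, b: True, k: False}
  {i: True, k: False, b: False}
  {b: True, k: False, i: False}
  {b: False, k: False, i: False}
  {i: True, b: True, k: True}
  {i: True, k: True, b: False}
  {b: True, k: True, i: False}


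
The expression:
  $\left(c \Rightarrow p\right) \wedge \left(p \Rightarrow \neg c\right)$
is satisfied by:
  {c: False}


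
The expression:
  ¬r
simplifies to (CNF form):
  ¬r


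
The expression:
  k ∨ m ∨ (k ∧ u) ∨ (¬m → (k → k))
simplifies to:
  True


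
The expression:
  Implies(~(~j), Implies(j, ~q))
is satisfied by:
  {q: False, j: False}
  {j: True, q: False}
  {q: True, j: False}


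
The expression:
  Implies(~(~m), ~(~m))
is always true.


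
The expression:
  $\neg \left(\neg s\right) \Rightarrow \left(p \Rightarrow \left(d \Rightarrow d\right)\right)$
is always true.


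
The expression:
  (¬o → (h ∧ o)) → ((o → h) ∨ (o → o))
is always true.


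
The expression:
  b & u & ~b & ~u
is never true.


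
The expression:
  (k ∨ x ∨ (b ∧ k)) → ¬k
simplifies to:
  ¬k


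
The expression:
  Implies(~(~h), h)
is always true.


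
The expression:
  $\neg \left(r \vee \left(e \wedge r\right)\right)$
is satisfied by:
  {r: False}


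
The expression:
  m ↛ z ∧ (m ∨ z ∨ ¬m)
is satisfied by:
  {m: True, z: False}


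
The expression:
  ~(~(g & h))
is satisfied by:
  {h: True, g: True}


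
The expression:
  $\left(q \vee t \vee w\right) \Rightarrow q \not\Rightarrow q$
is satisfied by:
  {q: False, w: False, t: False}


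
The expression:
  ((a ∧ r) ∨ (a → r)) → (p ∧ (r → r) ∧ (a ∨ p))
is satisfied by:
  {a: True, p: True, r: False}
  {p: True, r: False, a: False}
  {a: True, p: True, r: True}
  {p: True, r: True, a: False}
  {a: True, r: False, p: False}


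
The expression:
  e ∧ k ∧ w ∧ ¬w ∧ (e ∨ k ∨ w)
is never true.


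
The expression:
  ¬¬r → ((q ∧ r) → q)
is always true.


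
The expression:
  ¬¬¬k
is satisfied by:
  {k: False}


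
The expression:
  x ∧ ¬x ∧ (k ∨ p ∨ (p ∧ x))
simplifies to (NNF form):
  False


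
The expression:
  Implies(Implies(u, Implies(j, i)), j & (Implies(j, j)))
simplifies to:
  j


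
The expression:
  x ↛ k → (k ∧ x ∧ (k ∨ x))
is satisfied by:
  {k: True, x: False}
  {x: False, k: False}
  {x: True, k: True}


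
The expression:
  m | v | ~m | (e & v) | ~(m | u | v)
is always true.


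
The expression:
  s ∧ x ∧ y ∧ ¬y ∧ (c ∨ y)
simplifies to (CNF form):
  False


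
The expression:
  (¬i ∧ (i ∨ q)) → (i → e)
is always true.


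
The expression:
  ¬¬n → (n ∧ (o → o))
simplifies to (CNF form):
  True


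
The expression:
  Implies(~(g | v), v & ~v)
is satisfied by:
  {v: True, g: True}
  {v: True, g: False}
  {g: True, v: False}


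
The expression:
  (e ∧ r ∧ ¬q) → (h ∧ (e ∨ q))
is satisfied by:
  {h: True, q: True, e: False, r: False}
  {h: True, e: False, q: False, r: False}
  {q: True, h: False, e: False, r: False}
  {h: False, e: False, q: False, r: False}
  {r: True, h: True, q: True, e: False}
  {r: True, h: True, e: False, q: False}
  {r: True, q: True, h: False, e: False}
  {r: True, h: False, e: False, q: False}
  {h: True, e: True, q: True, r: False}
  {h: True, e: True, r: False, q: False}
  {e: True, q: True, r: False, h: False}
  {e: True, r: False, q: False, h: False}
  {h: True, e: True, r: True, q: True}
  {h: True, e: True, r: True, q: False}
  {e: True, r: True, q: True, h: False}


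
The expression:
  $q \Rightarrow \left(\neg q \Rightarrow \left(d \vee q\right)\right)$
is always true.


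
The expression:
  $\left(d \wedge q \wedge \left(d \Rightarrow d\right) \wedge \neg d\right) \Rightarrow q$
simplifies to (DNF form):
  $\text{True}$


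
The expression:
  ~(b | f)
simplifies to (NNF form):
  ~b & ~f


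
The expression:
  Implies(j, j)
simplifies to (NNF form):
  True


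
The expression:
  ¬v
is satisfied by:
  {v: False}


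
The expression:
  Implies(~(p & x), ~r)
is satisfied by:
  {x: True, p: True, r: False}
  {x: True, p: False, r: False}
  {p: True, x: False, r: False}
  {x: False, p: False, r: False}
  {r: True, x: True, p: True}


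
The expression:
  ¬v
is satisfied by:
  {v: False}


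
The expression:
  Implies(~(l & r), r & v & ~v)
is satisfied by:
  {r: True, l: True}


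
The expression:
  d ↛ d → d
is always true.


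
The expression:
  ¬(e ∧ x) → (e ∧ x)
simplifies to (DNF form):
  e ∧ x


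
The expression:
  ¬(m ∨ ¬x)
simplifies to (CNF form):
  x ∧ ¬m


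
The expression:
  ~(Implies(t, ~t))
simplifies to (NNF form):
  t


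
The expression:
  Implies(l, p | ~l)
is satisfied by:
  {p: True, l: False}
  {l: False, p: False}
  {l: True, p: True}


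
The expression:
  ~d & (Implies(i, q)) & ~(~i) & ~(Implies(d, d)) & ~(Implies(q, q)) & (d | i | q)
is never true.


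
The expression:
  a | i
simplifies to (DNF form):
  a | i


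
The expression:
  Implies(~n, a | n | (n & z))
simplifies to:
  a | n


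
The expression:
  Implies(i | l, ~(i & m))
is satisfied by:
  {m: False, i: False}
  {i: True, m: False}
  {m: True, i: False}


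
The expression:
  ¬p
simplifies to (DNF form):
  ¬p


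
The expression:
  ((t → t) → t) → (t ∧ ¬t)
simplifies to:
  ¬t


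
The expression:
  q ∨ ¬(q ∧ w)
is always true.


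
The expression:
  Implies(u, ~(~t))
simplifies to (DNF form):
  t | ~u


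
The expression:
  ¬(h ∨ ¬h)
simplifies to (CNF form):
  False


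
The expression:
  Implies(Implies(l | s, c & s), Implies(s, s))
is always true.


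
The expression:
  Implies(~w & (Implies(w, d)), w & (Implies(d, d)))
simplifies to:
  w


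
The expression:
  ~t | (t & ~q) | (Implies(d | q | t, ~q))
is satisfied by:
  {t: False, q: False}
  {q: True, t: False}
  {t: True, q: False}


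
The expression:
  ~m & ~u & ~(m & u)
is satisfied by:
  {u: False, m: False}


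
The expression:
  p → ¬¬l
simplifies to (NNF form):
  l ∨ ¬p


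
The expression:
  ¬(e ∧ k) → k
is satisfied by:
  {k: True}


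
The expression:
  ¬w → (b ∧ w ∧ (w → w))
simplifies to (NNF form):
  w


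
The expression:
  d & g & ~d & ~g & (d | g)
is never true.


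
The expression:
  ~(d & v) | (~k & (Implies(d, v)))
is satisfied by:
  {k: False, d: False, v: False}
  {v: True, k: False, d: False}
  {d: True, k: False, v: False}
  {v: True, d: True, k: False}
  {k: True, v: False, d: False}
  {v: True, k: True, d: False}
  {d: True, k: True, v: False}


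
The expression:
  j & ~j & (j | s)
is never true.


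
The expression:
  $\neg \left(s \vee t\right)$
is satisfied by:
  {t: False, s: False}


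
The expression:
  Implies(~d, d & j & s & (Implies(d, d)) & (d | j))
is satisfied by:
  {d: True}


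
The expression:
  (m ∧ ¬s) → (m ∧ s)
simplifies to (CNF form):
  s ∨ ¬m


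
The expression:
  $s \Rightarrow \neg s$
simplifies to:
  $\neg s$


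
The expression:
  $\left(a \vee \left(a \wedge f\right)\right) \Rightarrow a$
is always true.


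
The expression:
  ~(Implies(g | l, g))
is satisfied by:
  {l: True, g: False}


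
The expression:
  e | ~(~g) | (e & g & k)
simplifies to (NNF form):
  e | g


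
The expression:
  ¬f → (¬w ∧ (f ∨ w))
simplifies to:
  f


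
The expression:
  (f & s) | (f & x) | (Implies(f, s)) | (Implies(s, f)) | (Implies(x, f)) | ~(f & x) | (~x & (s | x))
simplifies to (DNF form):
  True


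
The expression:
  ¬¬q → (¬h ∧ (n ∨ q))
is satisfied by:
  {h: False, q: False}
  {q: True, h: False}
  {h: True, q: False}


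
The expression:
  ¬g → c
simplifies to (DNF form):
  c ∨ g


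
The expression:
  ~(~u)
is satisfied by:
  {u: True}


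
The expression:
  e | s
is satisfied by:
  {e: True, s: True}
  {e: True, s: False}
  {s: True, e: False}


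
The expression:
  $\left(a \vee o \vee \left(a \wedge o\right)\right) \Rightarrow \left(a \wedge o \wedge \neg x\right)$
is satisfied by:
  {x: False, o: False, a: False}
  {x: True, o: False, a: False}
  {a: True, o: True, x: False}


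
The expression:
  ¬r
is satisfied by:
  {r: False}


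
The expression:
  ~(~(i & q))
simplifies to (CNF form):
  i & q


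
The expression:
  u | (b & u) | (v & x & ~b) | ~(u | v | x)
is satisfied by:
  {u: True, v: False, x: False, b: False}
  {b: True, u: True, v: False, x: False}
  {u: True, x: True, v: False, b: False}
  {b: True, u: True, x: True, v: False}
  {u: True, v: True, x: False, b: False}
  {u: True, b: True, v: True, x: False}
  {u: True, x: True, v: True, b: False}
  {b: True, u: True, x: True, v: True}
  {b: False, v: False, x: False, u: False}
  {b: True, v: False, x: False, u: False}
  {x: True, v: True, b: False, u: False}


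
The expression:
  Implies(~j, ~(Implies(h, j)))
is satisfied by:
  {h: True, j: True}
  {h: True, j: False}
  {j: True, h: False}


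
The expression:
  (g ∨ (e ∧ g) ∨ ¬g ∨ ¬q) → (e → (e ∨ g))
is always true.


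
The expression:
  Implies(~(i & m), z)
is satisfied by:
  {z: True, m: True, i: True}
  {z: True, m: True, i: False}
  {z: True, i: True, m: False}
  {z: True, i: False, m: False}
  {m: True, i: True, z: False}


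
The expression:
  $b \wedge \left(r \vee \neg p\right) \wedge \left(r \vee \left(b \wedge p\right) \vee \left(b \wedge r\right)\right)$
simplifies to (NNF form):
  $b \wedge r$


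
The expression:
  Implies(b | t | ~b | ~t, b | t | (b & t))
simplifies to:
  b | t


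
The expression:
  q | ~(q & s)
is always true.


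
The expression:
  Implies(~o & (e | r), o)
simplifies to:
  o | (~e & ~r)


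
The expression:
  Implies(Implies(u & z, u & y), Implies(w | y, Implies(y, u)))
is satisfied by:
  {u: True, y: False}
  {y: False, u: False}
  {y: True, u: True}


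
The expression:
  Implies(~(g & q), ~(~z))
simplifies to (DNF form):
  z | (g & q)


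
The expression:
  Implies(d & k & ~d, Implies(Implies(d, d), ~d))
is always true.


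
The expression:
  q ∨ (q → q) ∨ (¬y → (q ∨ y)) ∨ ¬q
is always true.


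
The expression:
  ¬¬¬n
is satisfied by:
  {n: False}


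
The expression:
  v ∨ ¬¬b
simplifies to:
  b ∨ v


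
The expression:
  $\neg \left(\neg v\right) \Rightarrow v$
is always true.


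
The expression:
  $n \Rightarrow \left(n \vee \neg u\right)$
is always true.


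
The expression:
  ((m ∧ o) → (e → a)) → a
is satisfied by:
  {a: True, e: True, m: True, o: True}
  {a: True, e: True, m: True, o: False}
  {a: True, e: True, o: True, m: False}
  {a: True, e: True, o: False, m: False}
  {a: True, m: True, o: True, e: False}
  {a: True, m: True, o: False, e: False}
  {a: True, m: False, o: True, e: False}
  {a: True, m: False, o: False, e: False}
  {e: True, m: True, o: True, a: False}


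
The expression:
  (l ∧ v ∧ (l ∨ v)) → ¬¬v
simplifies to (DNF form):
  True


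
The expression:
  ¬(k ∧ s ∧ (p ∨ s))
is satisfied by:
  {s: False, k: False}
  {k: True, s: False}
  {s: True, k: False}


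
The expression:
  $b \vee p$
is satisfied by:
  {b: True, p: True}
  {b: True, p: False}
  {p: True, b: False}


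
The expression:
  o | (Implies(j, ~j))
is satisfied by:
  {o: True, j: False}
  {j: False, o: False}
  {j: True, o: True}


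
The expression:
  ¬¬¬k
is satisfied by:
  {k: False}


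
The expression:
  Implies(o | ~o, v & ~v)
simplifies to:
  False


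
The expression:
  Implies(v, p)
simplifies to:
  p | ~v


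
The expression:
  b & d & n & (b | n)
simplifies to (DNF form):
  b & d & n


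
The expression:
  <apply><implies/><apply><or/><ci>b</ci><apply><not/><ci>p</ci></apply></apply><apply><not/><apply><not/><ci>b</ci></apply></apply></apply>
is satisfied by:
  {b: True, p: True}
  {b: True, p: False}
  {p: True, b: False}


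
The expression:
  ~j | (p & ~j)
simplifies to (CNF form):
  ~j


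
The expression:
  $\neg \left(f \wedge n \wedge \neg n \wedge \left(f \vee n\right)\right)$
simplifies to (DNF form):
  $\text{True}$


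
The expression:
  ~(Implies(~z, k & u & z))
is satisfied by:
  {z: False}


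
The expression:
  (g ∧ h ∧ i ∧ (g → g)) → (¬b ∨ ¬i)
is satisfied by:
  {h: False, b: False, i: False, g: False}
  {g: True, h: False, b: False, i: False}
  {i: True, h: False, b: False, g: False}
  {g: True, i: True, h: False, b: False}
  {b: True, g: False, h: False, i: False}
  {g: True, b: True, h: False, i: False}
  {i: True, b: True, g: False, h: False}
  {g: True, i: True, b: True, h: False}
  {h: True, i: False, b: False, g: False}
  {g: True, h: True, i: False, b: False}
  {i: True, h: True, g: False, b: False}
  {g: True, i: True, h: True, b: False}
  {b: True, h: True, i: False, g: False}
  {g: True, b: True, h: True, i: False}
  {i: True, b: True, h: True, g: False}


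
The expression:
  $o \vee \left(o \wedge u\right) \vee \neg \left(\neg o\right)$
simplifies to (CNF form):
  $o$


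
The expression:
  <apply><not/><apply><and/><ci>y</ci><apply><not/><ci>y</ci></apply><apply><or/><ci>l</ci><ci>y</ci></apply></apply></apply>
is always true.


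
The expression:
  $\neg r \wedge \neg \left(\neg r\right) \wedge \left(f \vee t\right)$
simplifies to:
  $\text{False}$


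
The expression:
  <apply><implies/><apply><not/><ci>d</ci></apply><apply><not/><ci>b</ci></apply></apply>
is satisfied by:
  {d: True, b: False}
  {b: False, d: False}
  {b: True, d: True}


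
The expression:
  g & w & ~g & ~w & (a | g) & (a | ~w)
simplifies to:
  False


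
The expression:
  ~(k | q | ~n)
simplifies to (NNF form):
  n & ~k & ~q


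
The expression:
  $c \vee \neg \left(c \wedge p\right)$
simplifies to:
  $\text{True}$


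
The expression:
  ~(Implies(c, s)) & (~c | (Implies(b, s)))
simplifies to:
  c & ~b & ~s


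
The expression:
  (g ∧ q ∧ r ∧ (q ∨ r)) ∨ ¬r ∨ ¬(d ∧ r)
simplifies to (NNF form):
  (g ∧ q) ∨ ¬d ∨ ¬r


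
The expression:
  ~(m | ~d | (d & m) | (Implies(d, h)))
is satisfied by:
  {d: True, h: False, m: False}


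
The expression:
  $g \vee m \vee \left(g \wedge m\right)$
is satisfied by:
  {m: True, g: True}
  {m: True, g: False}
  {g: True, m: False}


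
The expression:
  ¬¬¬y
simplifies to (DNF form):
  ¬y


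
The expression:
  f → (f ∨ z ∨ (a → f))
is always true.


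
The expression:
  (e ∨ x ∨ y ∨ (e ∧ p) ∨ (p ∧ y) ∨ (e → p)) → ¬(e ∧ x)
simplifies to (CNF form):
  ¬e ∨ ¬x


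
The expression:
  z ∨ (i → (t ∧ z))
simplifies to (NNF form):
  z ∨ ¬i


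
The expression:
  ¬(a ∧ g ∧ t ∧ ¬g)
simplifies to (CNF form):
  True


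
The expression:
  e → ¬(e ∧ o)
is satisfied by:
  {e: False, o: False}
  {o: True, e: False}
  {e: True, o: False}


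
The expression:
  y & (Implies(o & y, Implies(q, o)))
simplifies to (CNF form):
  y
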